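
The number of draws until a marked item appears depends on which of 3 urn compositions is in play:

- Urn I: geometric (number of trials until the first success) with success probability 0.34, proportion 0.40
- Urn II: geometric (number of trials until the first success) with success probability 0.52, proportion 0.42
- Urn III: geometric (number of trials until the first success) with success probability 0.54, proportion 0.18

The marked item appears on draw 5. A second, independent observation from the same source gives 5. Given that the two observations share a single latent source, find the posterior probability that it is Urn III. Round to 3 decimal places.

0.050

By Bayes' theorem, P(k | x) = π_k f_k(x) / Σ_j π_j f_j(x).
Since both observations come from the same component, the likelihood for component k is f_k(x₁)·f_k(x₂).
  f_I = [0.0645141] × [0.0645141] = 0.00416207
  f_II = [0.0276038] × [0.0276038] = 0.000761968
  f_III = [0.0241783] × [0.0241783] = 0.000584588
Unnormalised posteriors:
  π_I·f_I = 0.40 × 0.00416207 = 0.00166483
  π_II·f_II = 0.42 × 0.000761968 = 0.000320026
  π_III·f_III = 0.18 × 0.000584588 = 0.000105226
Marginal: 0.00166483 + 0.000320026 + 0.000105226 = 0.00209008
P(Urn III | x₁, x₂) = 0.000105226 / 0.00209008 ≈ 0.050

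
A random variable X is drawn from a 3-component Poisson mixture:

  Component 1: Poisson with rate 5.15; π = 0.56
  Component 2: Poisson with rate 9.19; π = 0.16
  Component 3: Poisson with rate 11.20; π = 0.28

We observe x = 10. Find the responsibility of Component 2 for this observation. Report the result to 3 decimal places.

0.303

Apply Bayes' rule: the posterior for each component is proportional to its prior times its likelihood at x.
Component likelihoods at x = 10:
  L_1 = e^(−5.15)·5.15^10/10! = 0.0209746
  L_2 = e^(−9.19)·9.19^10/10! = 0.120844
  L_3 = e^(−11.20)·11.20^10/10! = 0.117036
Multiply by the mixture weights:
  P(Z=1)·L_1 = 0.56 × 0.0209746 = 0.0117457
  P(Z=2)·L_2 = 0.16 × 0.120844 = 0.0193351
  P(Z=3)·L_3 = 0.28 × 0.117036 = 0.03277
Evidence: 0.0117457 + 0.0193351 + 0.03277 = 0.0638509
Responsibility of Component 2: 0.0193351 / 0.0638509 ≈ 0.303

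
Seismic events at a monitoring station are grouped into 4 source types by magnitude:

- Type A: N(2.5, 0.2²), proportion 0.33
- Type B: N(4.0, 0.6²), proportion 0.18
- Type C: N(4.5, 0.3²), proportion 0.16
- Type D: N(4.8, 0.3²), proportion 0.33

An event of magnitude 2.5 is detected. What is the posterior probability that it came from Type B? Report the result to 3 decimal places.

Apply Bayes' rule: the posterior for each component is proportional to its prior times its likelihood at x.
Normal densities:
  L_A = (1/(0.2·√(2π)))·exp(−(2.5−2.5)²/(2·0.2²)) = 1.994711·exp(-0.00000) = 1.99471
  L_B = (1/(0.6·√(2π)))·exp(−(2.5−4.0)²/(2·0.6²)) = 0.664904·exp(-3.12500) = 0.0292138
  L_C = (1/(0.3·√(2π)))·exp(−(2.5−4.5)²/(2·0.3²)) = 1.329808·exp(-22.22222) = 2.9703e-10
  L_D = (1/(0.3·√(2π)))·exp(−(2.5−4.8)²/(2·0.3²)) = 1.329808·exp(-29.38889) = 2.29275e-13
Multiply by the mixture weights:
  P(Z=A)·L_A = 0.33 × 1.99471 = 0.658255
  P(Z=B)·L_B = 0.18 × 0.0292138 = 0.00525849
  P(Z=C)·L_C = 0.16 × 2.9703e-10 = 4.75248e-11
  P(Z=D)·L_D = 0.33 × 2.29275e-13 = 7.56607e-14
Evidence: 0.658255 + 0.00525849 + 4.75248e-11 + 7.56607e-14 = 0.663513
P(Type B | the observation) ≈ 0.008

0.008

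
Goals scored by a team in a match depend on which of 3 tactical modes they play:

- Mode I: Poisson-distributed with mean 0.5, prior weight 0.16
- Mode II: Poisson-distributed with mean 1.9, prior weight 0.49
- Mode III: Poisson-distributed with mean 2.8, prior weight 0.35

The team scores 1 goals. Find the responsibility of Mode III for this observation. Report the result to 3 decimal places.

0.241

Posterior ∝ prior × likelihood, so P(k | x) ∝ π_k f_k(x); normalise over all components.
Evaluate each component's likelihood at the observed value:
  f_I = e^(−0.5)·0.5^1/1! = 0.303265
  f_II = e^(−1.9)·1.9^1/1! = 0.28418
  f_III = e^(−2.8)·2.8^1/1! = 0.170268
Multiply by the mixture weights:
  π_I·f_I = 0.16 × 0.303265 = 0.0485225
  π_II·f_II = 0.49 × 0.28418 = 0.139248
  π_III·f_III = 0.35 × 0.170268 = 0.0595939
Normaliser: 0.0485225 + 0.139248 + 0.0595939 = 0.247365
P(Mode III | x) = 0.0595939 / 0.247365 ≈ 0.241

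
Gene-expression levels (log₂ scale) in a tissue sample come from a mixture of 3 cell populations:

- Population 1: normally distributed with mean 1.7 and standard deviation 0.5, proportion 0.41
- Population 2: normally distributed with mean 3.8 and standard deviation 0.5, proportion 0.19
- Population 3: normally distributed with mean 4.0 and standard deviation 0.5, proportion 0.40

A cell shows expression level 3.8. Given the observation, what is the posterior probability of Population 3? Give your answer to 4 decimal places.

Apply Bayes' rule: the posterior for each component is proportional to its prior times its likelihood at x.
Component likelihoods at x = 3.8:
  f_1 = 0.000117886
  f_2 = 0.797885
  f_3 = 0.73654
Unnormalised posteriors:
  π_1·f_1 = 0.41 × 0.000117886 = 4.83333e-05
  π_2·f_2 = 0.19 × 0.797885 = 0.151598
  π_3·f_3 = 0.40 × 0.73654 = 0.294616
Evidence: 4.83333e-05 + 0.151598 + 0.294616 = 0.446263
So the posterior for Population 3 is 0.294616 / 0.446263 ≈ 0.6602.

0.6602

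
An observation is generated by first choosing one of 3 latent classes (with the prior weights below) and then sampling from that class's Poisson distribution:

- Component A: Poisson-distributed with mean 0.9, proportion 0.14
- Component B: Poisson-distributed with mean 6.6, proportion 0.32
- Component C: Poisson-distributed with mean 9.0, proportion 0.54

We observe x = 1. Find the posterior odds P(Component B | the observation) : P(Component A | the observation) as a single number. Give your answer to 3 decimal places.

Only the two components matter; the odds are (π_i f_i(x)) / (π_j f_j(x)).
Component likelihoods at x = 1:
  f_A = 0.365913
  f_B = 0.00897843
  f_C = 0.00111069
Posterior odds = (π_B·f_B) / (π_A·f_A) = (0.32·0.00897843) / (0.14·0.365913) = 0.0028731 / 0.0512278 ≈ 0.056

0.056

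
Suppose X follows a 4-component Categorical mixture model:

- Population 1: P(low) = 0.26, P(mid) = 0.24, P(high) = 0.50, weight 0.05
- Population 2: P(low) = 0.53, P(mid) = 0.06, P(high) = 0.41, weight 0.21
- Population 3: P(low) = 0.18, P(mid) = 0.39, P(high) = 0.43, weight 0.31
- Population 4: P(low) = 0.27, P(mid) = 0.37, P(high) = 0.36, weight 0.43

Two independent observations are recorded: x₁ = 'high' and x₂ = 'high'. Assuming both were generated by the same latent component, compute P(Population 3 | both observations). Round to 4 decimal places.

0.3564

Posterior ∝ prior × likelihood, so P(k | x) ∝ w_k f_k(x); normalise over all components.
Since both observations come from the same component, the likelihood for component k is f_k(x₁)·f_k(x₂).
  p_1 = [0.5] × [0.5] = 0.25
  p_2 = [0.41] × [0.41] = 0.1681
  p_3 = [0.43] × [0.43] = 0.1849
  p_4 = [0.36] × [0.36] = 0.1296
Multiply by the mixture weights:
  w_1·p_1 = 0.05 × 0.25 = 0.0125
  w_2·p_2 = 0.21 × 0.1681 = 0.035301
  w_3·p_3 = 0.31 × 0.1849 = 0.057319
  w_4·p_4 = 0.43 × 0.1296 = 0.055728
Sum: 0.0125 + 0.035301 + 0.057319 + 0.055728 = 0.160848
P(Population 3 | x) = 0.057319 / 0.160848 ≈ 0.3564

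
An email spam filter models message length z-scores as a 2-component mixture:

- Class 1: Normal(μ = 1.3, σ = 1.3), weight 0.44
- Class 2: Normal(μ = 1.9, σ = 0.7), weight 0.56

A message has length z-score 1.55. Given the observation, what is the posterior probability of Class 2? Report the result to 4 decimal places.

0.6800

Posterior ∝ prior × likelihood, so P(k | x) ∝ π_k f_k(x); normalise over all components.
Component likelihoods at x = 1.55:
  f_1 = (1/(1.3·√(2π)))·exp(−(1.55−1.3)²/(2·1.3²)) = 0.306879·exp(-0.01849) = 0.301256
  f_2 = (1/(0.7·√(2π)))·exp(−(1.55−1.9)²/(2·0.7²)) = 0.569918·exp(-0.12500) = 0.50295
Unnormalised posteriors:
  π_1·f_1 = 0.44 × 0.301256 = 0.132553
  π_2·f_2 = 0.56 × 0.50295 = 0.281652
Sum: 0.132553 + 0.281652 = 0.414205
P(Class 2 | data) ≈ 0.6800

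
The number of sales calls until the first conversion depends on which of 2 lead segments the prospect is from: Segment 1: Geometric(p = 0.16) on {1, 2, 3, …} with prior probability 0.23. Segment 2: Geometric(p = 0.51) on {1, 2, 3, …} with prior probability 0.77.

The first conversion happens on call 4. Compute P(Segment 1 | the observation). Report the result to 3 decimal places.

0.321

P(component k | x) = π_k·f_k(x) / marginal(x), where marginal(x) = Σ_j π_j·f_j(x).
Evaluate each component's likelihood at the observed value:
  p_1 = 0.0948326
  p_2 = 0.060001
Prior × likelihood for each component:
  π_1·p_1 = 0.23 × 0.0948326 = 0.0218115
  π_2·p_2 = 0.77 × 0.060001 = 0.0462008
Normaliser: 0.0218115 + 0.0462008 = 0.0680123
So the posterior for Segment 1 is 0.0218115 / 0.0680123 ≈ 0.321.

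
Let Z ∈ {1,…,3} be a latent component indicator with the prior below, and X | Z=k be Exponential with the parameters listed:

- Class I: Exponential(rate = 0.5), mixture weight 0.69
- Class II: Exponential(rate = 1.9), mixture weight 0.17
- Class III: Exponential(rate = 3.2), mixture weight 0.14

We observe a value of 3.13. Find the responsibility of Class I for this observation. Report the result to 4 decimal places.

0.9882

P(component k | x) = π_k·f_k(x) / marginal(x), where marginal(x) = Σ_j π_j·f_j(x).
Component likelihoods at x = 3.13:
  L_I = 0.104544
  L_II = 0.00496597
  L_III = 0.000142974
Weight by the priors:
  π_I·L_I = 0.69 × 0.104544 = 0.0721354
  π_II·L_II = 0.17 × 0.00496597 = 0.000844215
  π_III·L_III = 0.14 × 0.000142974 = 2.00163e-05
Evidence: 0.0721354 + 0.000844215 + 2.00163e-05 = 0.0729996
Responsibility of Class I: 0.0721354 / 0.0729996 ≈ 0.9882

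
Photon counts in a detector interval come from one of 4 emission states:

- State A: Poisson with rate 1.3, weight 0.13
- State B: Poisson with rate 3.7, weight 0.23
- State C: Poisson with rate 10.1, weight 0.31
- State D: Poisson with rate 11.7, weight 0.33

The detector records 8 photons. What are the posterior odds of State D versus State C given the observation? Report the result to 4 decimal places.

Posterior odds = (w_i f_i(x)) / (w_j f_j(x)); the normalising sum cancels.
Component likelihoods at x = 8 photons:
  p_A = e^(−1.3)·1.3^8/8! = 5.5137e-05
  p_B = e^(−3.7)·3.7^8/8! = 0.0215379
  p_C = e^(−10.1)·10.1^8/8! = 0.110326
  p_D = e^(−11.7)·11.7^8/8! = 0.0722306
Posterior odds = (w_D·p_D) / (w_C·p_C) = (0.33·0.0722306) / (0.31·0.110326) = 0.0238361 / 0.0342009 ≈ 0.6969

0.6969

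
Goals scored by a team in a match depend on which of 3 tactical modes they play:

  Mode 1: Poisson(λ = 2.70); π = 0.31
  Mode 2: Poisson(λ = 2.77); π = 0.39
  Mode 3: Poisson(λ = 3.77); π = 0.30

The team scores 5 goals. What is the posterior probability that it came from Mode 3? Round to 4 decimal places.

Apply Bayes' rule: the posterior for each component is proportional to its prior times its likelihood at x.
Evaluate each component's likelihood at the observed value:
  L_1 = e^(−2.70)·2.70^5/5! = 0.0803605
  L_2 = e^(−2.77)·2.77^5/5! = 0.0851573
  L_3 = e^(−3.77)·3.77^5/5! = 0.146297
Prior × likelihood for each component:
  P(Z=1)·L_1 = 0.31 × 0.0803605 = 0.0249117
  P(Z=2)·L_2 = 0.39 × 0.0851573 = 0.0332113
  P(Z=3)·L_3 = 0.30 × 0.146297 = 0.0438891
Denominator: 0.0249117 + 0.0332113 + 0.0438891 = 0.102012
P(Mode 3 | the observation) ≈ 0.4302

0.4302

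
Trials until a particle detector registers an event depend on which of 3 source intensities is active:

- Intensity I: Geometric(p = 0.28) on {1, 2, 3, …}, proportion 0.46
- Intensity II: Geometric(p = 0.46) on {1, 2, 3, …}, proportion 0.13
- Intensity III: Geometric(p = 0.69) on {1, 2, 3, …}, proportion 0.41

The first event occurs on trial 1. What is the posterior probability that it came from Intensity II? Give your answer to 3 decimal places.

By Bayes' theorem, P(k | x) = P(Z=k) f_k(x) / Σ_j P(Z=j) f_j(x).
Evaluate each component's likelihood at the observed value:
  p_I = 0.28
  p_II = 0.46
  p_III = 0.69
Multiply by the mixture weights:
  P(Z=I)·p_I = 0.46 × 0.28 = 0.1288
  P(Z=II)·p_II = 0.13 × 0.46 = 0.0598
  P(Z=III)·p_III = 0.41 × 0.69 = 0.2829
Evidence: 0.1288 + 0.0598 + 0.2829 = 0.4715
P(Intensity II | the observation) = 0.0598 / 0.4715 ≈ 0.127

0.127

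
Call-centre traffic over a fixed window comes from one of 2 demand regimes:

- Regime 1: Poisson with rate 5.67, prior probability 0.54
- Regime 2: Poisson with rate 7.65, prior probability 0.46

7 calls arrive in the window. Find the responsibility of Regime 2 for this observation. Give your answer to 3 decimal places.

0.489

By Bayes' theorem, P(k | x) = π_k f_k(x) / Σ_j π_j f_j(x).
Poisson probabilities:
  p_1 = e^(−5.67)·5.67^7/7! = 0.128885
  p_2 = e^(−7.65)·7.65^7/7! = 0.144826
Multiply by the mixture weights:
  π_1·p_1 = 0.54 × 0.128885 = 0.0695977
  π_2·p_2 = 0.46 × 0.144826 = 0.06662
Marginal: 0.0695977 + 0.06662 = 0.136218
Responsibility of Regime 2: 0.06662 / 0.136218 ≈ 0.489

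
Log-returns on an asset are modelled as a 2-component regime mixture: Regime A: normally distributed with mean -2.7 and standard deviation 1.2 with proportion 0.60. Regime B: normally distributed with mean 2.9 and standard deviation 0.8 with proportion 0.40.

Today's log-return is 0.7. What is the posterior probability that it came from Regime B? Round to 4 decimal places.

P(component k | x) = P(Z=k)·f_k(x) / marginal(x), where marginal(x) = Σ_j P(Z=j)·f_j(x).
Evaluate each component's likelihood at the observed value:
  f_A = (1/(1.2·√(2π)))·exp(−(0.7−-2.7)²/(2·1.2²)) = 0.332452·exp(-4.01389) = 0.00600508
  f_B = (1/(0.8·√(2π)))·exp(−(0.7−2.9)²/(2·0.8²)) = 0.498678·exp(-3.78125) = 0.011367
Multiply by the mixture weights:
  P(Z=A)·f_A = 0.60 × 0.00600508 = 0.00360305
  P(Z=B)·f_B = 0.40 × 0.011367 = 0.00454678
Sum: 0.00360305 + 0.00454678 = 0.00814983
P(Regime B | the observation) = 0.00454678 / 0.00814983 ≈ 0.5579

0.5579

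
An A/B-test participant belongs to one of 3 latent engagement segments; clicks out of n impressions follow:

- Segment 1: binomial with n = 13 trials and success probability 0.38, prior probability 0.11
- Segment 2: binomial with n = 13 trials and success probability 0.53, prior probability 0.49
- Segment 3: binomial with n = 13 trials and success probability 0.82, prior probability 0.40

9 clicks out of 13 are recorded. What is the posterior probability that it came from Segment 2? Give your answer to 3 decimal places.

0.519

The responsibility of component k is π_k f_k(x) divided by Σ_j π_j f_j(x).
Component likelihoods at x = 9 clicks out of 13:
  p_1 = C(13,9)·0.38^9·0.62^4 = 715·0.000165216·0.147763 = 0.0174552
  p_2 = C(13,9)·0.53^9·0.47^4 = 715·0.00329976·0.0487968 = 0.115128
  p_3 = C(13,9)·0.82^9·0.18^4 = 715·0.16762·0.00104976 = 0.125812
Multiply by the mixture weights:
  π_1·p_1 = 0.11 × 0.0174552 = 0.00192007
  π_2·p_2 = 0.49 × 0.115128 = 0.0564126
  π_3·p_3 = 0.40 × 0.125812 = 0.0503246
Evidence: 0.00192007 + 0.0564126 + 0.0503246 = 0.108657
P(Segment 2 | x) ≈ 0.519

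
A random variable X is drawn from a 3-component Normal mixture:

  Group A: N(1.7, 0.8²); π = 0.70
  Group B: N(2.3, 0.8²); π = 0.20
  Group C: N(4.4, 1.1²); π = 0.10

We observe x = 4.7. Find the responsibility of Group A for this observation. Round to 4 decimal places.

0.0085

The responsibility of component k is π_k f_k(x) divided by Σ_j π_j f_j(x).
Evaluate each component's likelihood at the observed value:
  L_A = 0.000440745
  L_B = 0.00553981
  L_C = 0.349435
Unnormalised posteriors:
  π_A·L_A = 0.70 × 0.000440745 = 0.000308521
  π_B·L_B = 0.20 × 0.00553981 = 0.00110796
  π_C·L_C = 0.10 × 0.349435 = 0.0349435
Normaliser: 0.000308521 + 0.00110796 + 0.0349435 = 0.0363599
Responsibility of Group A: 0.000308521 / 0.0363599 ≈ 0.0085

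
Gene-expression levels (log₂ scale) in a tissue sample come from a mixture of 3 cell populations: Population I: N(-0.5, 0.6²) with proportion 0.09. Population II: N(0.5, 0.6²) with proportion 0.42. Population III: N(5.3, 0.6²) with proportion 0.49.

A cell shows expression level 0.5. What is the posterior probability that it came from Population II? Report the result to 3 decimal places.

P(component k | x) = π_k·f_k(x) / marginal(x), where marginal(x) = Σ_j π_j·f_j(x).
Normal densities:
  f_I = 0.165795
  f_II = 0.664904
  f_III = 8.42045e-15
Prior × likelihood for each component:
  π_I·f_I = 0.09 × 0.165795 = 0.0149216
  π_II·f_II = 0.42 × 0.664904 = 0.27926
  π_III·f_III = 0.49 × 8.42045e-15 = 4.12602e-15
Evidence: 0.0149216 + 0.27926 + 4.12602e-15 = 0.294181
P(Population II | x) = 0.27926 / 0.294181 ≈ 0.949

0.949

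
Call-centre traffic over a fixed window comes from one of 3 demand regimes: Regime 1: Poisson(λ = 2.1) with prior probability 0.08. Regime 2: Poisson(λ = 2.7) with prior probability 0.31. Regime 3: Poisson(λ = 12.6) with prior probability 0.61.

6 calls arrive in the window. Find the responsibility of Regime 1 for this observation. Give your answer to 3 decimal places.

The responsibility of component k is w_k f_k(x) divided by Σ_j w_j f_j(x).
Evaluate each component's likelihood at the observed value:
  p_1 = 0.014587
  p_2 = 0.0361622
  p_3 = 0.0187405
Unnormalised posteriors:
  w_1·p_1 = 0.08 × 0.014587 = 0.00116696
  w_2·p_2 = 0.31 × 0.0361622 = 0.0112103
  w_3·p_3 = 0.61 × 0.0187405 = 0.0114317
Denominator: 0.00116696 + 0.0112103 + 0.0114317 = 0.0238089
So the posterior for Regime 1 is 0.00116696 / 0.0238089 ≈ 0.049.

0.049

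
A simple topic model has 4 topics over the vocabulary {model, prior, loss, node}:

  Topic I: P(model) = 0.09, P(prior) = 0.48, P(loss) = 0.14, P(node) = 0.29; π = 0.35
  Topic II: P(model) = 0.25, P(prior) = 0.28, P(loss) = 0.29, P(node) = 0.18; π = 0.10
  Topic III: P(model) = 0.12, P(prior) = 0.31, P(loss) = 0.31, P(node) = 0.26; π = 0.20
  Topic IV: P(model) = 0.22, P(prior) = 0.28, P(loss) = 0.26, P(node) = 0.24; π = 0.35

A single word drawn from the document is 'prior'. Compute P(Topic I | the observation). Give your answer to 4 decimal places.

Apply Bayes' rule: the posterior for each component is proportional to its prior times its likelihood at x.
Component likelihoods at x = 'prior':
  L_I = P(prior | comp) = 0.48
  L_II = P(prior | comp) = 0.28
  L_III = P(prior | comp) = 0.31
  L_IV = P(prior | comp) = 0.28
Multiply by the mixture weights:
  w_I·L_I = 0.35 × 0.48 = 0.168
  w_II·L_II = 0.10 × 0.28 = 0.028
  w_III·L_III = 0.20 × 0.31 = 0.062
  w_IV·L_IV = 0.35 × 0.28 = 0.098
Evidence: 0.168 + 0.028 + 0.062 + 0.098 = 0.356
P(Topic I | x) = 0.168 / 0.356 ≈ 0.4719

0.4719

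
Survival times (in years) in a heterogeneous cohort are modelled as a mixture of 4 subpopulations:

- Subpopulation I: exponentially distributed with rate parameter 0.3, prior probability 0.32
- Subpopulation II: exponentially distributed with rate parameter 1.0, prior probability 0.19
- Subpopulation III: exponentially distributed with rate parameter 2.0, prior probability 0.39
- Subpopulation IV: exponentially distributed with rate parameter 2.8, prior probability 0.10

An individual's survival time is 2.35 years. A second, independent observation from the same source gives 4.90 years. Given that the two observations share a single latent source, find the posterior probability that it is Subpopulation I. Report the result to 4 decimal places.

Apply Bayes' rule: the posterior for each component is proportional to its prior times its likelihood at x.
Since both observations come from the same component, the likelihood for component k is f_k(x₁)·f_k(x₂).
  f_I = [0.148233] × [0.0689776] = 0.0102247
  f_II = [0.0953692] × [0.00744658] = 0.000710174
  f_III = [0.0181906] × [0.000110903] = 2.01739e-06
  f_IV = [0.00388598] × [3.08062e-06] = 1.19712e-08
Multiply by the mixture weights:
  π_I·f_I = 0.32 × 0.0102247 = 0.00327191
  π_II·f_II = 0.19 × 0.000710174 = 0.000134933
  π_III·f_III = 0.39 × 2.01739e-06 = 7.86782e-07
  π_IV·f_IV = 0.10 × 1.19712e-08 = 1.19712e-09
Normaliser: 0.00327191 + 0.000134933 + 7.86782e-07 + 1.19712e-09 = 0.00340764
P(Subpopulation I | data) ≈ 0.9602

0.9602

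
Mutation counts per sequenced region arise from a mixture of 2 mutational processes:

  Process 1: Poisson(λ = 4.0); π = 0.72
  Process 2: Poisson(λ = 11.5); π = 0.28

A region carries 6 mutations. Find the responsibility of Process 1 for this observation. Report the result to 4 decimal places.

Apply Bayes' rule: the posterior for each component is proportional to its prior times its likelihood at x.
Evaluate each component's likelihood at the observed value:
  p_1 = 0.104196
  p_2 = 0.0325438
Weight by the priors:
  P(Z=1)·p_1 = 0.72 × 0.104196 = 0.0750209
  P(Z=2)·p_2 = 0.28 × 0.0325438 = 0.00911226
Normaliser: 0.0750209 + 0.00911226 = 0.0841331
So the posterior for Process 1 is 0.0750209 / 0.0841331 ≈ 0.8917.

0.8917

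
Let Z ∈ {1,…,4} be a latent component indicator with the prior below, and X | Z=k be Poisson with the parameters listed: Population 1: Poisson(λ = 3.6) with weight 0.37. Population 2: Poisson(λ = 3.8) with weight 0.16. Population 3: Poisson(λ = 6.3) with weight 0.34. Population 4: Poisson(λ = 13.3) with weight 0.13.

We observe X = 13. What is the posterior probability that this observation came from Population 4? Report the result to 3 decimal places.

0.850

Posterior ∝ prior × likelihood, so P(k | x) ∝ π_k f_k(x); normalise over all components.
Poisson probabilities:
  L_1 = 7.485e-05
  L_2 = 0.000123762
  L_3 = 0.00726259
  L_4 = 0.109566
Prior × likelihood for each component:
  π_1·L_1 = 0.37 × 7.485e-05 = 2.76945e-05
  π_2·L_2 = 0.16 × 0.000123762 = 1.98019e-05
  π_3·L_3 = 0.34 × 0.00726259 = 0.00246928
  π_4·L_4 = 0.13 × 0.109566 = 0.0142435
Denominator: 2.76945e-05 + 1.98019e-05 + 0.00246928 + 0.0142435 = 0.0167603
P(Population 4 | 13) ≈ 0.850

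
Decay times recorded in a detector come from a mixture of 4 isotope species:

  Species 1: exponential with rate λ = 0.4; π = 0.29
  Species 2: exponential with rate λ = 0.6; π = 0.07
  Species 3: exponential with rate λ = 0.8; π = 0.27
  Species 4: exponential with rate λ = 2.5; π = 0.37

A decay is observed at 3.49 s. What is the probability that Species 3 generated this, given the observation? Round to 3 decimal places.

0.280

The responsibility of component k is w_k f_k(x) divided by Σ_j w_j f_j(x).
Evaluate each component's likelihood at the observed value:
  L_1 = 0.4·e^(−0.4·3.49) = 0.4·e^(−1.3960) = 0.0990341
  L_2 = 0.6·e^(−0.6·3.49) = 0.6·e^(−2.0940) = 0.073916
  L_3 = 0.8·e^(−0.8·3.49) = 0.8·e^(−2.7920) = 0.0490388
  L_4 = 2.5·e^(−2.5·3.49) = 2.5·e^(−8.7250) = 0.000406182
Multiply by the mixture weights:
  w_1·L_1 = 0.29 × 0.0990341 = 0.0287199
  w_2·L_2 = 0.07 × 0.073916 = 0.00517412
  w_3·L_3 = 0.27 × 0.0490388 = 0.0132405
  w_4·L_4 = 0.37 × 0.000406182 = 0.000150287
Evidence: 0.0287199 + 0.00517412 + 0.0132405 + 0.000150287 = 0.0472848
So the posterior for Species 3 is 0.0132405 / 0.0472848 ≈ 0.280.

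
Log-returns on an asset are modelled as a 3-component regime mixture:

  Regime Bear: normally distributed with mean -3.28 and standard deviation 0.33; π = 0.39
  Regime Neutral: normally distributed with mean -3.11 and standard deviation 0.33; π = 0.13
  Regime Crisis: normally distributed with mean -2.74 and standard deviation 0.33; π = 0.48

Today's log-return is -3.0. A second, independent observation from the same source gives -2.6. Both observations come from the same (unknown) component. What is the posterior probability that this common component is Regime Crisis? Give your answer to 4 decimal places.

By Bayes' theorem, P(k | x) = w_k f_k(x) / Σ_j w_j f_j(x).
Since both observations come from the same component, the likelihood for component k is f_k(x₁)·f_k(x₂).
  f_Bear = [(1/(0.33·√(2π)))·exp(−(-3.0−-3.28)²/(2·0.33²)) = 1.208916·exp(-0.35996) = 0.843463] × [0.144666] = 0.122021
  f_Neutral = [(1/(0.33·√(2π)))·exp(−(-3.0−-3.11)²/(2·0.33²)) = 1.208916·exp(-0.05556) = 1.14359] × [0.366231] = 0.418817
  f_Crisis = [(1/(0.33·√(2π)))·exp(−(-3.0−-2.74)²/(2·0.33²)) = 1.208916·exp(-0.31038) = 0.886342] × [1.10488] = 0.979298
Multiply by the mixture weights:
  w_Bear·f_Bear = 0.39 × 0.122021 = 0.0475881
  w_Neutral·f_Neutral = 0.13 × 0.418817 = 0.0544462
  w_Crisis·f_Crisis = 0.48 × 0.979298 = 0.470063
Sum: 0.0475881 + 0.0544462 + 0.470063 = 0.572097
Responsibility of Regime Crisis: 0.470063 / 0.572097 ≈ 0.8216

0.8216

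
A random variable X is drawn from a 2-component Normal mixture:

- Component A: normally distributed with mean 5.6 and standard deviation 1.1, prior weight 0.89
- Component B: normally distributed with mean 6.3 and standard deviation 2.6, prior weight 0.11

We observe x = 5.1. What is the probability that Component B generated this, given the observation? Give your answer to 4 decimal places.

0.0495

The responsibility of component k is π_k f_k(x) divided by Σ_j π_j f_j(x).
Component likelihoods at x = 5.1:
  f_A = (1/(1.1·√(2π)))·exp(−(5.1−5.6)²/(2·1.1²)) = 0.362675·exp(-0.10331) = 0.327079
  f_B = (1/(2.6·√(2π)))·exp(−(5.1−6.3)²/(2·2.6²)) = 0.153439·exp(-0.10651) = 0.137937
Unnormalised posteriors:
  π_A·f_A = 0.89 × 0.327079 = 0.2911
  π_B·f_B = 0.11 × 0.137937 = 0.0151731
Evidence: 0.2911 + 0.0151731 = 0.306273
Responsibility of Component B: 0.0151731 / 0.306273 ≈ 0.0495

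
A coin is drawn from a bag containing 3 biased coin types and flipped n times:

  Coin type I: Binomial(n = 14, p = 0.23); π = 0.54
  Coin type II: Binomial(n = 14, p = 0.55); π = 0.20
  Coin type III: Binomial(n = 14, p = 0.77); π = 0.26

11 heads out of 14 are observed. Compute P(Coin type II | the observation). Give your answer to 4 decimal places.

Posterior ∝ prior × likelihood, so P(k | x) ∝ P(Z=k) f_k(x); normalise over all components.
Binomial probabilities:
  p_I = C(14,11)·0.23^11·0.77^3 = 364·9.5281e-08·0.456533 = 1.58336e-05
  p_II = C(14,11)·0.55^11·0.45^3 = 364·0.00139312·0.091125 = 0.0462092
  p_III = C(14,11)·0.77^11·0.23^3 = 364·0.0564154·0.012167 = 0.249852
Multiply by the mixture weights:
  P(Z=I)·p_I = 0.54 × 1.58336e-05 = 8.55015e-06
  P(Z=II)·p_II = 0.20 × 0.0462092 = 0.00924184
  P(Z=III)·p_III = 0.26 × 0.249852 = 0.0649615
Sum: 8.55015e-06 + 0.00924184 + 0.0649615 = 0.0742119
Responsibility of Coin type II: 0.00924184 / 0.0742119 ≈ 0.1245

0.1245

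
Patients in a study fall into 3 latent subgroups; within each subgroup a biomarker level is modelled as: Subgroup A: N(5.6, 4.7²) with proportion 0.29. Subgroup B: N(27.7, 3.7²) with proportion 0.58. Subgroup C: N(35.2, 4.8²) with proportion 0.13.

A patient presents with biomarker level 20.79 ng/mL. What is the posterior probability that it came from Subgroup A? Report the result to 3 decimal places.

P(component k | x) = π_k·f_k(x) / marginal(x), where marginal(x) = Σ_j π_j·f_j(x).
Component likelihoods at x = 20.79 ng/mL:
  L_A = 0.000457773
  L_B = 0.0188513
  L_C = 0.000917547
Multiply by the mixture weights:
  π_A·L_A = 0.29 × 0.000457773 = 0.000132754
  π_B·L_B = 0.58 × 0.0188513 = 0.0109337
  π_C·L_C = 0.13 × 0.000917547 = 0.000119281
Denominator: 0.000132754 + 0.0109337 + 0.000119281 = 0.0111858
So the posterior for Subgroup A is 0.000132754 / 0.0111858 ≈ 0.012.

0.012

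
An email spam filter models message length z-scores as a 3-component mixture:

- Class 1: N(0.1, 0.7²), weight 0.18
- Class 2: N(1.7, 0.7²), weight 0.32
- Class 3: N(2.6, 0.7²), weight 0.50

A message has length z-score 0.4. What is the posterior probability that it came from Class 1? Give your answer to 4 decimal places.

Apply Bayes' rule: the posterior for each component is proportional to its prior times its likelihood at x.
Normal densities:
  L_1 = 0.51991
  L_2 = 0.101596
  L_3 = 0.00408253
Multiply by the mixture weights:
  π_1·L_1 = 0.18 × 0.51991 = 0.0935837
  π_2·L_2 = 0.32 × 0.101596 = 0.0325106
  π_3·L_3 = 0.50 × 0.00408253 = 0.00204126
Normaliser: 0.0935837 + 0.0325106 + 0.00204126 = 0.128136
P(Class 1 | 0.4) = 0.0935837 / 0.128136 ≈ 0.7303

0.7303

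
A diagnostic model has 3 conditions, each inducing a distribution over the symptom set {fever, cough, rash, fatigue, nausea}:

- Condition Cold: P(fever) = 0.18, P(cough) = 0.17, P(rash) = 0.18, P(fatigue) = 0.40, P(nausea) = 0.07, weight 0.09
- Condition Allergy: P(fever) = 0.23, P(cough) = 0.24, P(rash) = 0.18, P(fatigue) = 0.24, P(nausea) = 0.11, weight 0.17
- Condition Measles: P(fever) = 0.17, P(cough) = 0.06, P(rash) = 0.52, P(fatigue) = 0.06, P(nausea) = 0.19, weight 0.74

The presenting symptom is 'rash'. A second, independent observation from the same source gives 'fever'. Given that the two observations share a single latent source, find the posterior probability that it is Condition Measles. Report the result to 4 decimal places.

0.8679

Posterior ∝ prior × likelihood, so P(k | x) ∝ π_k f_k(x); normalise over all components.
Since both observations come from the same component, the likelihood for component k is f_k(x₁)·f_k(x₂).
  L_Cold = [P(rash | comp) = 0.18] × [0.18] = 0.0324
  L_Allergy = [P(rash | comp) = 0.18] × [0.23] = 0.0414
  L_Measles = [P(rash | comp) = 0.52] × [0.17] = 0.0884
Multiply by the mixture weights:
  π_Cold·L_Cold = 0.09 × 0.0324 = 0.002916
  π_Allergy·L_Allergy = 0.17 × 0.0414 = 0.007038
  π_Measles·L_Measles = 0.74 × 0.0884 = 0.065416
Denominator: 0.002916 + 0.007038 + 0.065416 = 0.07537
P(Condition Measles | data) = 0.065416 / 0.07537 ≈ 0.8679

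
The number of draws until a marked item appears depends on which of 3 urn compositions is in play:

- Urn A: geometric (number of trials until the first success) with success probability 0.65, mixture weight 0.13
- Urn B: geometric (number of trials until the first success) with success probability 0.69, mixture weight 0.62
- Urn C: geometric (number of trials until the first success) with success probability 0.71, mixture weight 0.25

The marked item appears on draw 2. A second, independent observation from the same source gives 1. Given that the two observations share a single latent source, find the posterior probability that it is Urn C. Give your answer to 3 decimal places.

Apply Bayes' rule: the posterior for each component is proportional to its prior times its likelihood at x.
Since both observations come from the same component, the likelihood for component k is f_k(x₁)·f_k(x₂).
  L_A = [0.65·(1−0.65)^1 = 0.65·0.35 = 0.2275] × [0.65] = 0.147875
  L_B = [0.69·(1−0.69)^1 = 0.69·0.31 = 0.2139] × [0.69] = 0.147591
  L_C = [0.71·(1−0.71)^1 = 0.71·0.29 = 0.2059] × [0.71] = 0.146189
Weight by the priors:
  π_A·L_A = 0.13 × 0.147875 = 0.0192237
  π_B·L_B = 0.62 × 0.147591 = 0.0915064
  π_C·L_C = 0.25 × 0.146189 = 0.0365473
Normaliser: 0.0192237 + 0.0915064 + 0.0365473 = 0.147277
Responsibility of Urn C: 0.0365473 / 0.147277 ≈ 0.248

0.248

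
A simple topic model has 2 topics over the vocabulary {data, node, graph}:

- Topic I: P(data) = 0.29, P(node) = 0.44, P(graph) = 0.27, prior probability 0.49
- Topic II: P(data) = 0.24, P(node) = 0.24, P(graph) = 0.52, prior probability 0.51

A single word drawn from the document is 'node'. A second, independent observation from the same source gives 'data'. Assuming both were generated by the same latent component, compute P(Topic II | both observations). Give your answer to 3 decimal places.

0.320

Posterior ∝ prior × likelihood, so P(k | x) ∝ π_k f_k(x); normalise over all components.
Since both observations come from the same component, the likelihood for component k is f_k(x₁)·f_k(x₂).
  f_I = [0.44] × [0.29] = 0.1276
  f_II = [0.24] × [0.24] = 0.0576
Weight by the priors:
  π_I·f_I = 0.49 × 0.1276 = 0.062524
  π_II·f_II = 0.51 × 0.0576 = 0.029376
Marginal: 0.062524 + 0.029376 = 0.0919
So the posterior for Topic II is 0.029376 / 0.0919 ≈ 0.320.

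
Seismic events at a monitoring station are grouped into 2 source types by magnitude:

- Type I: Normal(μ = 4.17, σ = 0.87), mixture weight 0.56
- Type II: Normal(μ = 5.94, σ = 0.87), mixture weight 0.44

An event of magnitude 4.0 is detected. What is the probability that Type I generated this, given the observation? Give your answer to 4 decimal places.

By Bayes' theorem, P(k | x) = P(Z=k) f_k(x) / Σ_j P(Z=j) f_j(x).
Component likelihoods at x = 4.0:
  L_I = 0.449883
  L_II = 0.0381637
Unnormalised posteriors:
  P(Z=I)·L_I = 0.56 × 0.449883 = 0.251935
  P(Z=II)·L_II = 0.44 × 0.0381637 = 0.016792
Sum: 0.251935 + 0.016792 = 0.268727
P(Type I | the observation) = 0.251935 / 0.268727 ≈ 0.9375

0.9375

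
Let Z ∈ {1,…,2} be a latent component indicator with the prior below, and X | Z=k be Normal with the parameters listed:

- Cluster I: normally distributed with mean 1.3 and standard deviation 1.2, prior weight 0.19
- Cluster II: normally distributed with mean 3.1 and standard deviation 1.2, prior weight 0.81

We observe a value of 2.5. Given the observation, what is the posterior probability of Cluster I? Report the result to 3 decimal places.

0.139

The responsibility of component k is w_k f_k(x) divided by Σ_j w_j f_j(x).
Normal densities:
  L_I = (1/(1.2·√(2π)))·exp(−(2.5−1.3)²/(2·1.2²)) = 0.332452·exp(-0.50000) = 0.201642
  L_II = (1/(1.2·√(2π)))·exp(−(2.5−3.1)²/(2·1.2²)) = 0.332452·exp(-0.12500) = 0.293388
Unnormalised posteriors:
  w_I·L_I = 0.19 × 0.201642 = 0.038312
  w_II·L_II = 0.81 × 0.293388 = 0.237644
Sum: 0.038312 + 0.237644 = 0.275956
P(Cluster I | data) = 0.038312 / 0.275956 ≈ 0.139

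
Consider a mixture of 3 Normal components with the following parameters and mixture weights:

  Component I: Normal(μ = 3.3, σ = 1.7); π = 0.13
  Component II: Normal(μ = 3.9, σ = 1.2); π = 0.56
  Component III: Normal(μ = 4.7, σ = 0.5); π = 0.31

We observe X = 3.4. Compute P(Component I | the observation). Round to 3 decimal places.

Apply Bayes' rule: the posterior for each component is proportional to its prior times its likelihood at x.
Component likelihoods at x = 3.4:
  L_I = 0.234266
  L_II = 0.30481
  L_III = 0.0271659
Prior × likelihood for each component:
  π_I·L_I = 0.13 × 0.234266 = 0.0304546
  π_II·L_II = 0.56 × 0.30481 = 0.170694
  π_III·L_III = 0.31 × 0.0271659 = 0.00842144
Marginal: 0.0304546 + 0.170694 + 0.00842144 = 0.20957
Responsibility of Component I: 0.0304546 / 0.20957 ≈ 0.145

0.145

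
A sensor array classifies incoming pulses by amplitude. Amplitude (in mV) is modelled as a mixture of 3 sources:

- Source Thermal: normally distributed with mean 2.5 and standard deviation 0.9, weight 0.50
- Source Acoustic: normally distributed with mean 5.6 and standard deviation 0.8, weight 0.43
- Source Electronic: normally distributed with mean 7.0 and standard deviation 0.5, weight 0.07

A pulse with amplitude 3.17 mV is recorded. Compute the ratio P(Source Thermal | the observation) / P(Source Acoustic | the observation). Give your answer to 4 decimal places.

78.9760

Posterior odds = (w_i f_i(x)) / (w_j f_j(x)); the normalising sum cancels.
Component likelihoods at x = 3.17 mV:
  f_Thermal = (1/(0.9·√(2π)))·exp(−(3.17−2.5)²/(2·0.9²)) = 0.443269·exp(-0.27710) = 0.335989
  f_Acoustic = (1/(0.8·√(2π)))·exp(−(3.17−5.6)²/(2·0.8²)) = 0.498678·exp(-4.61320) = 0.00494688
  f_Electronic = (1/(0.5·√(2π)))·exp(−(3.17−7.0)²/(2·0.5²)) = 0.797885·exp(-29.33780) = 1.44776e-13
0.167995 / 0.00212716 ≈ 78.9760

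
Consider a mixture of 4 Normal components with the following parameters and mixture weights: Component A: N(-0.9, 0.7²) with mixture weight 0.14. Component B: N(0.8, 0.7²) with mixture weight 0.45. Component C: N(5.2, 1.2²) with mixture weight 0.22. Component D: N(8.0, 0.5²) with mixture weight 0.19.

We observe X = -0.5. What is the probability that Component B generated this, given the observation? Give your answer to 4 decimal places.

Posterior ∝ prior × likelihood, so P(k | x) ∝ π_k f_k(x); normalise over all components.
Component likelihoods at x = -0.5:
  p_A = (1/(0.7·√(2π)))·exp(−(-0.5−-0.9)²/(2·0.7²)) = 0.569918·exp(-0.16327) = 0.484068
  p_B = (1/(0.7·√(2π)))·exp(−(-0.5−0.8)²/(2·0.7²)) = 0.569918·exp(-1.72449) = 0.101596
  p_C = (1/(1.2·√(2π)))·exp(−(-0.5−5.2)²/(2·1.2²)) = 0.332452·exp(-11.28125) = 4.19126e-06
  p_D = (1/(0.5·√(2π)))·exp(−(-0.5−8.0)²/(2·0.5²)) = 0.797885·exp(-144.50000) = 1.40084e-63
Multiply by the mixture weights:
  π_A·p_A = 0.14 × 0.484068 = 0.0677696
  π_B·p_B = 0.45 × 0.101596 = 0.0457181
  π_C·p_C = 0.22 × 4.19126e-06 = 9.22076e-07
  π_D·p_D = 0.19 × 1.40084e-63 = 2.66159e-64
Sum: 0.0677696 + 0.0457181 + 9.22076e-07 + 2.66159e-64 = 0.113489
Responsibility of Component B: 0.0457181 / 0.113489 ≈ 0.4028

0.4028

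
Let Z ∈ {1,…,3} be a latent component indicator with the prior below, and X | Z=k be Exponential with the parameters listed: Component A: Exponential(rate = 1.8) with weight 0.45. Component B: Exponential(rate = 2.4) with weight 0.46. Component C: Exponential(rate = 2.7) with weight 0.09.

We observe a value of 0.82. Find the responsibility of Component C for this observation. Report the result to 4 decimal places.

0.0726

The responsibility of component k is π_k f_k(x) divided by Σ_j π_j f_j(x).
Evaluate each component's likelihood at the observed value:
  f_A = 1.8·e^(−1.8·0.82) = 1.8·e^(−1.4760) = 0.41139
  f_B = 2.4·e^(−2.4·0.82) = 2.4·e^(−1.9680) = 0.335367
  f_C = 2.7·e^(−2.7·0.82) = 2.7·e^(−2.2140) = 0.295009
Multiply by the mixture weights:
  π_A·f_A = 0.45 × 0.41139 = 0.185126
  π_B·f_B = 0.46 × 0.335367 = 0.154269
  π_C·f_C = 0.09 × 0.295009 = 0.0265508
Sum: 0.185126 + 0.154269 + 0.0265508 = 0.365945
So the posterior for Component C is 0.0265508 / 0.365945 ≈ 0.0726.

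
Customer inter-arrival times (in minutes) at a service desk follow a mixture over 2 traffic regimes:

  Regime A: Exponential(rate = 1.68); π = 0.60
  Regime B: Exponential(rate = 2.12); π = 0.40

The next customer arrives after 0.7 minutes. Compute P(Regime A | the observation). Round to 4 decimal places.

0.6179

Posterior ∝ prior × likelihood, so P(k | x) ∝ w_k f_k(x); normalise over all components.
Exponential densities:
  p_A = 1.68·e^(−1.68·0.7) = 1.68·e^(−1.1760) = 0.518297
  p_B = 2.12·e^(−2.12·0.7) = 2.12·e^(−1.4840) = 0.480665
Prior × likelihood for each component:
  w_A·p_A = 0.60 × 0.518297 = 0.310978
  w_B·p_B = 0.40 × 0.480665 = 0.192266
Denominator: 0.310978 + 0.192266 = 0.503245
P(Regime A | 0.7 minutes) = 0.310978 / 0.503245 ≈ 0.6179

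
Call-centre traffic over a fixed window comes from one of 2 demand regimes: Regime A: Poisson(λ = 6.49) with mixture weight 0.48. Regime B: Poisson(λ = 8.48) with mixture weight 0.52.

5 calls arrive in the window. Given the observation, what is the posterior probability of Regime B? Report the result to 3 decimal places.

0.361

The responsibility of component k is π_k f_k(x) divided by Σ_j π_j f_j(x).
Component likelihoods at x = 5 calls:
  p_A = e^(−6.49)·6.49^5/5! = 0.145704
  p_B = e^(−8.48)·8.48^5/5! = 0.0758544
Unnormalised posteriors:
  π_A·p_A = 0.48 × 0.145704 = 0.0699379
  π_B·p_B = 0.52 × 0.0758544 = 0.0394443
Denominator: 0.0699379 + 0.0394443 = 0.109382
Responsibility of Regime B: 0.0394443 / 0.109382 ≈ 0.361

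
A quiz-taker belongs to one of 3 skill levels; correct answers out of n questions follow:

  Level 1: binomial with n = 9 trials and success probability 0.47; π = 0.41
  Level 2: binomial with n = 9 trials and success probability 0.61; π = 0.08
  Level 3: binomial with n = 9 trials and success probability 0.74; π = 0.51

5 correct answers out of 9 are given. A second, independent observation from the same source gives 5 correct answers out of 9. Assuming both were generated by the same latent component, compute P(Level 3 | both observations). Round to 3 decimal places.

The responsibility of component k is π_k f_k(x) divided by Σ_j π_j f_j(x).
Since both observations come from the same component, the likelihood for component k is f_k(x₁)·f_k(x₂).
  L_1 = [C(9,5)·0.47^5·0.53^4 = 126·0.0229345·0.0789048 = 0.228015] × [0.228015] = 0.0519908
  L_2 = [C(9,5)·0.61^5·0.39^4 = 126·0.0844596·0.0231344 = 0.246194] × [0.246194] = 0.0606117
  L_3 = [C(9,5)·0.74^5·0.26^4 = 126·0.221901·0.00456976 = 0.127768] × [0.127768] = 0.0163247
Unnormalised posteriors:
  π_1·L_1 = 0.41 × 0.0519908 = 0.0213162
  π_2·L_2 = 0.08 × 0.0606117 = 0.00484893
  π_3·L_3 = 0.51 × 0.0163247 = 0.00832559
Evidence: 0.0213162 + 0.00484893 + 0.00832559 = 0.0344908
Responsibility of Level 3: 0.00832559 / 0.0344908 ≈ 0.241

0.241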